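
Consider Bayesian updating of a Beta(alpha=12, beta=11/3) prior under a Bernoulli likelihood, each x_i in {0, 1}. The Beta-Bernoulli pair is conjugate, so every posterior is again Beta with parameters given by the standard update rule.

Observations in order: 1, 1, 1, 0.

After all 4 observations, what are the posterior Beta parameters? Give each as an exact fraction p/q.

obs 1: x=1 → posterior Beta(13, 11/3)
obs 2: x=1 → posterior Beta(14, 11/3)
obs 3: x=1 → posterior Beta(15, 11/3)
obs 4: x=0 → posterior Beta(15, 14/3)

alpha=15, beta=14/3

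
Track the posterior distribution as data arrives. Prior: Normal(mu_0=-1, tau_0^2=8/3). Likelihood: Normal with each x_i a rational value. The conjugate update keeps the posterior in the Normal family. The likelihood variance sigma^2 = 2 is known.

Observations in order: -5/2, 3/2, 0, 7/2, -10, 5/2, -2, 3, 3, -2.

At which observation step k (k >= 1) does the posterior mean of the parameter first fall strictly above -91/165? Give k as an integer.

obs 1: x=-5/2 → posterior Normal(-13/7, 8/7)
obs 2: x=3/2 → posterior Normal(-7/11, 8/11)
obs 3: x=0 → posterior Normal(-7/15, 8/15)
obs 4: x=7/2 → posterior Normal(7/19, 8/19)
obs 5: x=-10 → posterior Normal(-33/23, 8/23)
obs 6: x=5/2 → posterior Normal(-23/27, 8/27)
obs 7: x=-2 → posterior Normal(-1, 8/31)
obs 8: x=3 → posterior Normal(-19/35, 8/35)
obs 9: x=3 → posterior Normal(-7/39, 8/39)
obs 10: x=-2 → posterior Normal(-15/43, 8/43)

k = 3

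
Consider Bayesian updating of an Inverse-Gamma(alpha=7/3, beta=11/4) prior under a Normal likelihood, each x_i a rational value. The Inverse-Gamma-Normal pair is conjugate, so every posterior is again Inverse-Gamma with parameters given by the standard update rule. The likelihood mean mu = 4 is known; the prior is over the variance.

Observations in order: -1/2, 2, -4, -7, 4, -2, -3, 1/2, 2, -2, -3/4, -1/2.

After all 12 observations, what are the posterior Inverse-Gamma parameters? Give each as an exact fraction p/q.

alpha=25/3, beta=6317/32

obs 1: x=-1/2 → posterior Inverse-Gamma(17/6, 103/8)
obs 2: x=2 → posterior Inverse-Gamma(10/3, 119/8)
obs 3: x=-4 → posterior Inverse-Gamma(23/6, 375/8)
obs 4: x=-7 → posterior Inverse-Gamma(13/3, 859/8)
obs 5: x=4 → posterior Inverse-Gamma(29/6, 859/8)
obs 6: x=-2 → posterior Inverse-Gamma(16/3, 1003/8)
obs 7: x=-3 → posterior Inverse-Gamma(35/6, 1199/8)
obs 8: x=1/2 → posterior Inverse-Gamma(19/3, 156)
obs 9: x=2 → posterior Inverse-Gamma(41/6, 158)
obs 10: x=-2 → posterior Inverse-Gamma(22/3, 176)
obs 11: x=-3/4 → posterior Inverse-Gamma(47/6, 5993/32)
obs 12: x=-1/2 → posterior Inverse-Gamma(25/3, 6317/32)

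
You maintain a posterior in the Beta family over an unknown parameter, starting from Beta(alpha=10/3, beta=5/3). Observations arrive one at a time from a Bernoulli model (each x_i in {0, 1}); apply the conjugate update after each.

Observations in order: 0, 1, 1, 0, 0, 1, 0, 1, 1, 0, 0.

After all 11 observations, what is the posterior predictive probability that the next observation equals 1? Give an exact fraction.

obs 1: x=0 → posterior Beta(10/3, 8/3)
obs 2: x=1 → posterior Beta(13/3, 8/3)
obs 3: x=1 → posterior Beta(16/3, 8/3)
obs 4: x=0 → posterior Beta(16/3, 11/3)
obs 5: x=0 → posterior Beta(16/3, 14/3)
obs 6: x=1 → posterior Beta(19/3, 14/3)
obs 7: x=0 → posterior Beta(19/3, 17/3)
obs 8: x=1 → posterior Beta(22/3, 17/3)
obs 9: x=1 → posterior Beta(25/3, 17/3)
obs 10: x=0 → posterior Beta(25/3, 20/3)
obs 11: x=0 → posterior Beta(25/3, 23/3)

25/48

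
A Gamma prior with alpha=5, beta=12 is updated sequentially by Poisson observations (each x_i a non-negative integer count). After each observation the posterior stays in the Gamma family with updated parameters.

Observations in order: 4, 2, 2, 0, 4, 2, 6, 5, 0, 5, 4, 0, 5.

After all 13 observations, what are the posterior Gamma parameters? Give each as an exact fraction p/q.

alpha=44, beta=25

obs 1: x=4 → posterior Gamma(9, 13)
obs 2: x=2 → posterior Gamma(11, 14)
obs 3: x=2 → posterior Gamma(13, 15)
obs 4: x=0 → posterior Gamma(13, 16)
obs 5: x=4 → posterior Gamma(17, 17)
obs 6: x=2 → posterior Gamma(19, 18)
obs 7: x=6 → posterior Gamma(25, 19)
obs 8: x=5 → posterior Gamma(30, 20)
obs 9: x=0 → posterior Gamma(30, 21)
obs 10: x=5 → posterior Gamma(35, 22)
obs 11: x=4 → posterior Gamma(39, 23)
obs 12: x=0 → posterior Gamma(39, 24)
obs 13: x=5 → posterior Gamma(44, 25)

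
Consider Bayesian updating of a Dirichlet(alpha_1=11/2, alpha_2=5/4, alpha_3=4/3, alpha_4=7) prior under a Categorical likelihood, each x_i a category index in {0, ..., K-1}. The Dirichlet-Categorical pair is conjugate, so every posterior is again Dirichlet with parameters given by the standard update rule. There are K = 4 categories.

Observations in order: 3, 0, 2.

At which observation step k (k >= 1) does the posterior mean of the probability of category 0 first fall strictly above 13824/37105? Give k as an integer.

k = 2

obs 1: x=3 → posterior Dirichlet(11/2, 5/4, 4/3, 8)
obs 2: x=0 → posterior Dirichlet(13/2, 5/4, 4/3, 8)
obs 3: x=2 → posterior Dirichlet(13/2, 5/4, 7/3, 8)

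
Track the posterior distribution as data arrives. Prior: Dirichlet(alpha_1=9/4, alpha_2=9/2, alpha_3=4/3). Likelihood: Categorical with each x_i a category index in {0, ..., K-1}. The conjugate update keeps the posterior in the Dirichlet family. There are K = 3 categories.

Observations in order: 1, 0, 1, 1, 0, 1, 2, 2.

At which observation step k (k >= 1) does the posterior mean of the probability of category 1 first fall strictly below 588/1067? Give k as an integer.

k = 2

obs 1: x=1 → posterior Dirichlet(9/4, 11/2, 4/3)
obs 2: x=0 → posterior Dirichlet(13/4, 11/2, 4/3)
obs 3: x=1 → posterior Dirichlet(13/4, 13/2, 4/3)
obs 4: x=1 → posterior Dirichlet(13/4, 15/2, 4/3)
obs 5: x=0 → posterior Dirichlet(17/4, 15/2, 4/3)
obs 6: x=1 → posterior Dirichlet(17/4, 17/2, 4/3)
obs 7: x=2 → posterior Dirichlet(17/4, 17/2, 7/3)
obs 8: x=2 → posterior Dirichlet(17/4, 17/2, 10/3)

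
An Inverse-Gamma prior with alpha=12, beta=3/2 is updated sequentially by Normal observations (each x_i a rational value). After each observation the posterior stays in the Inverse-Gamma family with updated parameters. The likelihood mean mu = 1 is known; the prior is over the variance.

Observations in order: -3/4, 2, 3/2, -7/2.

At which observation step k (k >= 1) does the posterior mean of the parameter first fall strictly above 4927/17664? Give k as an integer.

obs 1: x=-3/4 → posterior Inverse-Gamma(25/2, 97/32)
obs 2: x=2 → posterior Inverse-Gamma(13, 113/32)
obs 3: x=3/2 → posterior Inverse-Gamma(27/2, 117/32)
obs 4: x=-7/2 → posterior Inverse-Gamma(14, 441/32)

k = 2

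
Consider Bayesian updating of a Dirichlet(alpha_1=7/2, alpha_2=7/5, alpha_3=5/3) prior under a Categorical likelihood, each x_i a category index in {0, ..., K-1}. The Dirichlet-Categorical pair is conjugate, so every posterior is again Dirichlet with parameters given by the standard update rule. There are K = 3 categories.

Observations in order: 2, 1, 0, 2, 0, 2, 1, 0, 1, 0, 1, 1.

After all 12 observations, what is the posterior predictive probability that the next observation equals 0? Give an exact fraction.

obs 1: x=2 → posterior Dirichlet(7/2, 7/5, 8/3)
obs 2: x=1 → posterior Dirichlet(7/2, 12/5, 8/3)
obs 3: x=0 → posterior Dirichlet(9/2, 12/5, 8/3)
obs 4: x=2 → posterior Dirichlet(9/2, 12/5, 11/3)
obs 5: x=0 → posterior Dirichlet(11/2, 12/5, 11/3)
obs 6: x=2 → posterior Dirichlet(11/2, 12/5, 14/3)
obs 7: x=1 → posterior Dirichlet(11/2, 17/5, 14/3)
obs 8: x=0 → posterior Dirichlet(13/2, 17/5, 14/3)
obs 9: x=1 → posterior Dirichlet(13/2, 22/5, 14/3)
obs 10: x=0 → posterior Dirichlet(15/2, 22/5, 14/3)
obs 11: x=1 → posterior Dirichlet(15/2, 27/5, 14/3)
obs 12: x=1 → posterior Dirichlet(15/2, 32/5, 14/3)

225/557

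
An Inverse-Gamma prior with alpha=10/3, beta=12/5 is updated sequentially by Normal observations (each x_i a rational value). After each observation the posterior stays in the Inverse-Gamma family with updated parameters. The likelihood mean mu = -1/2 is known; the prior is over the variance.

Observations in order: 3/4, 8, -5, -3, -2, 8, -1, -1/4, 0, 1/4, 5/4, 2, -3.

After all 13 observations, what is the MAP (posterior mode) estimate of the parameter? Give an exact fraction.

453/50

obs 1: x=3/4 → posterior Inverse-Gamma(23/6, 509/160)
obs 2: x=8 → posterior Inverse-Gamma(13/3, 6289/160)
obs 3: x=-5 → posterior Inverse-Gamma(29/6, 7909/160)
obs 4: x=-3 → posterior Inverse-Gamma(16/3, 8409/160)
obs 5: x=-2 → posterior Inverse-Gamma(35/6, 8589/160)
obs 6: x=8 → posterior Inverse-Gamma(19/3, 14369/160)
obs 7: x=-1 → posterior Inverse-Gamma(41/6, 14389/160)
obs 8: x=-1/4 → posterior Inverse-Gamma(22/3, 7197/80)
obs 9: x=0 → posterior Inverse-Gamma(47/6, 7207/80)
obs 10: x=1/4 → posterior Inverse-Gamma(25/3, 14459/160)
obs 11: x=5/4 → posterior Inverse-Gamma(53/6, 919/10)
obs 12: x=2 → posterior Inverse-Gamma(28/3, 3801/40)
obs 13: x=-3 → posterior Inverse-Gamma(59/6, 1963/20)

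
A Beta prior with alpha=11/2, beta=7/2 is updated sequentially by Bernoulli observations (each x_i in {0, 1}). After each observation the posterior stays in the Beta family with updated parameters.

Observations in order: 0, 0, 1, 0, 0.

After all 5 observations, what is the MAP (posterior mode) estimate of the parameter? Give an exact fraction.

11/24

obs 1: x=0 → posterior Beta(11/2, 9/2)
obs 2: x=0 → posterior Beta(11/2, 11/2)
obs 3: x=1 → posterior Beta(13/2, 11/2)
obs 4: x=0 → posterior Beta(13/2, 13/2)
obs 5: x=0 → posterior Beta(13/2, 15/2)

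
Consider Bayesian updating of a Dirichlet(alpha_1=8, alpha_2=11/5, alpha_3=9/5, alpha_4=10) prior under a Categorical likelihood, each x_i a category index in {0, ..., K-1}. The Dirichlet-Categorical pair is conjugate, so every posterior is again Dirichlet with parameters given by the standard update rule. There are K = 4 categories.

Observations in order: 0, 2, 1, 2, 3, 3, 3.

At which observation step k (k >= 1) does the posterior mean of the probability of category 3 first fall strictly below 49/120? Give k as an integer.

k = 3

obs 1: x=0 → posterior Dirichlet(9, 11/5, 9/5, 10)
obs 2: x=2 → posterior Dirichlet(9, 11/5, 14/5, 10)
obs 3: x=1 → posterior Dirichlet(9, 16/5, 14/5, 10)
obs 4: x=2 → posterior Dirichlet(9, 16/5, 19/5, 10)
obs 5: x=3 → posterior Dirichlet(9, 16/5, 19/5, 11)
obs 6: x=3 → posterior Dirichlet(9, 16/5, 19/5, 12)
obs 7: x=3 → posterior Dirichlet(9, 16/5, 19/5, 13)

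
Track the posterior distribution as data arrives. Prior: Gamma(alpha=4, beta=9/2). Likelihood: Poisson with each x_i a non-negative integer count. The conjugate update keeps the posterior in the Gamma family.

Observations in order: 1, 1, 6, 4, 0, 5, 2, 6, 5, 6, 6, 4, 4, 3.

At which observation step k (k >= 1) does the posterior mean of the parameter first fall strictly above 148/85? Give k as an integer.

obs 1: x=1 → posterior Gamma(5, 11/2)
obs 2: x=1 → posterior Gamma(6, 13/2)
obs 3: x=6 → posterior Gamma(12, 15/2)
obs 4: x=4 → posterior Gamma(16, 17/2)
obs 5: x=0 → posterior Gamma(16, 19/2)
obs 6: x=5 → posterior Gamma(21, 21/2)
obs 7: x=2 → posterior Gamma(23, 23/2)
obs 8: x=6 → posterior Gamma(29, 25/2)
obs 9: x=5 → posterior Gamma(34, 27/2)
obs 10: x=6 → posterior Gamma(40, 29/2)
obs 11: x=6 → posterior Gamma(46, 31/2)
obs 12: x=4 → posterior Gamma(50, 33/2)
obs 13: x=4 → posterior Gamma(54, 35/2)
obs 14: x=3 → posterior Gamma(57, 37/2)

k = 4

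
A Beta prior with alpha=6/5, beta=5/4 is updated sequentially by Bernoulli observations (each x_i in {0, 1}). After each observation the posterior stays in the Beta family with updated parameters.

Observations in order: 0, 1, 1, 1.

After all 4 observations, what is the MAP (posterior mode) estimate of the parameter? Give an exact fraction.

64/89

obs 1: x=0 → posterior Beta(6/5, 9/4)
obs 2: x=1 → posterior Beta(11/5, 9/4)
obs 3: x=1 → posterior Beta(16/5, 9/4)
obs 4: x=1 → posterior Beta(21/5, 9/4)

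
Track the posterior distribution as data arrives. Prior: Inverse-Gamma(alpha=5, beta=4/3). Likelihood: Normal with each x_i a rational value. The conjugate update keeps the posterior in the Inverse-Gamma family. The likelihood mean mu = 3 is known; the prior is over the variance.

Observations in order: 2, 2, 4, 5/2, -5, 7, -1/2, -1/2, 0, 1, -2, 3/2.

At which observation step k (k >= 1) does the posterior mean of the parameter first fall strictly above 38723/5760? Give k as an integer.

k = 8

obs 1: x=2 → posterior Inverse-Gamma(11/2, 11/6)
obs 2: x=2 → posterior Inverse-Gamma(6, 7/3)
obs 3: x=4 → posterior Inverse-Gamma(13/2, 17/6)
obs 4: x=5/2 → posterior Inverse-Gamma(7, 71/24)
obs 5: x=-5 → posterior Inverse-Gamma(15/2, 839/24)
obs 6: x=7 → posterior Inverse-Gamma(8, 1031/24)
obs 7: x=-1/2 → posterior Inverse-Gamma(17/2, 589/12)
obs 8: x=-1/2 → posterior Inverse-Gamma(9, 1325/24)
obs 9: x=0 → posterior Inverse-Gamma(19/2, 1433/24)
obs 10: x=1 → posterior Inverse-Gamma(10, 1481/24)
obs 11: x=-2 → posterior Inverse-Gamma(21/2, 1781/24)
obs 12: x=3/2 → posterior Inverse-Gamma(11, 226/3)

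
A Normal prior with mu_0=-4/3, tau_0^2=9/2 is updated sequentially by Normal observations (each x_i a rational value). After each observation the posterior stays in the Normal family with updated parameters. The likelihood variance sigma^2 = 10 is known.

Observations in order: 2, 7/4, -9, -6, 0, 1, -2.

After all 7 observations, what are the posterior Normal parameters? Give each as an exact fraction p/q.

obs 1: x=2 → posterior Normal(-26/87, 90/29)
obs 2: x=7/4 → posterior Normal(85/456, 45/19)
obs 3: x=-9 → posterior Normal(-887/564, 90/47)
obs 4: x=-6 → posterior Normal(-1535/672, 45/28)
obs 5: x=0 → posterior Normal(-307/156, 18/13)
obs 6: x=1 → posterior Normal(-1427/888, 45/37)
obs 7: x=-2 → posterior Normal(-1643/996, 90/83)

mu_0=-1643/996, tau_0^2=90/83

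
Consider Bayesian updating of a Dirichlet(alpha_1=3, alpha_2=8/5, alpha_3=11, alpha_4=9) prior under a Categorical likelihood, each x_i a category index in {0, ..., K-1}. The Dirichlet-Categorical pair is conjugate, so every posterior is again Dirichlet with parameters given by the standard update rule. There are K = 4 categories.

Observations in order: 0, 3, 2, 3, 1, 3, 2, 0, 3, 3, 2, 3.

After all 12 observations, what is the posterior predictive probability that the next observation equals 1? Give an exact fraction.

obs 1: x=0 → posterior Dirichlet(4, 8/5, 11, 9)
obs 2: x=3 → posterior Dirichlet(4, 8/5, 11, 10)
obs 3: x=2 → posterior Dirichlet(4, 8/5, 12, 10)
obs 4: x=3 → posterior Dirichlet(4, 8/5, 12, 11)
obs 5: x=1 → posterior Dirichlet(4, 13/5, 12, 11)
obs 6: x=3 → posterior Dirichlet(4, 13/5, 12, 12)
obs 7: x=2 → posterior Dirichlet(4, 13/5, 13, 12)
obs 8: x=0 → posterior Dirichlet(5, 13/5, 13, 12)
obs 9: x=3 → posterior Dirichlet(5, 13/5, 13, 13)
obs 10: x=3 → posterior Dirichlet(5, 13/5, 13, 14)
obs 11: x=2 → posterior Dirichlet(5, 13/5, 14, 14)
obs 12: x=3 → posterior Dirichlet(5, 13/5, 14, 15)

13/183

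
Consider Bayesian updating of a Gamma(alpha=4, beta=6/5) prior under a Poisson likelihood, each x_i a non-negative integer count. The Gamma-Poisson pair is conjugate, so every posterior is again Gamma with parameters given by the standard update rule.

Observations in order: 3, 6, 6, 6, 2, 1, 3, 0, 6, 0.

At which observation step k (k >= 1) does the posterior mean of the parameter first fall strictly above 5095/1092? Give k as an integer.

k = 4

obs 1: x=3 → posterior Gamma(7, 11/5)
obs 2: x=6 → posterior Gamma(13, 16/5)
obs 3: x=6 → posterior Gamma(19, 21/5)
obs 4: x=6 → posterior Gamma(25, 26/5)
obs 5: x=2 → posterior Gamma(27, 31/5)
obs 6: x=1 → posterior Gamma(28, 36/5)
obs 7: x=3 → posterior Gamma(31, 41/5)
obs 8: x=0 → posterior Gamma(31, 46/5)
obs 9: x=6 → posterior Gamma(37, 51/5)
obs 10: x=0 → posterior Gamma(37, 56/5)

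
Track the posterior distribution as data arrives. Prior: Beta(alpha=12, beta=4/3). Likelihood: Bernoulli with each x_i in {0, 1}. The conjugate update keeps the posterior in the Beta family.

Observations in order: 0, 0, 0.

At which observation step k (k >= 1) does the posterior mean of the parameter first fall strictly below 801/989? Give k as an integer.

obs 1: x=0 → posterior Beta(12, 7/3)
obs 2: x=0 → posterior Beta(12, 10/3)
obs 3: x=0 → posterior Beta(12, 13/3)

k = 2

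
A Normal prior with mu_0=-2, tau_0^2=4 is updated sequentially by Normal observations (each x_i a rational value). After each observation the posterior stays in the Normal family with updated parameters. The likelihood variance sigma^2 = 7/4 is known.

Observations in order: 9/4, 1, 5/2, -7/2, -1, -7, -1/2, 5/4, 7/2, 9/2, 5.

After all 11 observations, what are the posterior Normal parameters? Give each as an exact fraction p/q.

obs 1: x=9/4 → posterior Normal(22/23, 28/23)
obs 2: x=1 → posterior Normal(38/39, 28/39)
obs 3: x=5/2 → posterior Normal(78/55, 28/55)
obs 4: x=-7/2 → posterior Normal(22/71, 28/71)
obs 5: x=-1 → posterior Normal(2/29, 28/87)
obs 6: x=-7 → posterior Normal(-106/103, 28/103)
obs 7: x=-1/2 → posterior Normal(-114/119, 4/17)
obs 8: x=5/4 → posterior Normal(-94/135, 28/135)
obs 9: x=7/2 → posterior Normal(-38/151, 28/151)
obs 10: x=9/2 → posterior Normal(34/167, 28/167)
obs 11: x=5 → posterior Normal(38/61, 28/183)

mu_0=38/61, tau_0^2=28/183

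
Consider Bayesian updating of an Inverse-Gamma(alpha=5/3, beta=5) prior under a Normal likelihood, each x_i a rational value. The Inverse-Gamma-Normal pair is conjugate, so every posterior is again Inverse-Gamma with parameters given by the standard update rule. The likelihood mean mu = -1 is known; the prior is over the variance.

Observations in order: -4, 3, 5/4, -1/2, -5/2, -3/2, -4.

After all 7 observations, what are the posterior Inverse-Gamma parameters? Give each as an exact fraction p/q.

obs 1: x=-4 → posterior Inverse-Gamma(13/6, 19/2)
obs 2: x=3 → posterior Inverse-Gamma(8/3, 35/2)
obs 3: x=5/4 → posterior Inverse-Gamma(19/6, 641/32)
obs 4: x=-1/2 → posterior Inverse-Gamma(11/3, 645/32)
obs 5: x=-5/2 → posterior Inverse-Gamma(25/6, 681/32)
obs 6: x=-3/2 → posterior Inverse-Gamma(14/3, 685/32)
obs 7: x=-4 → posterior Inverse-Gamma(31/6, 829/32)

alpha=31/6, beta=829/32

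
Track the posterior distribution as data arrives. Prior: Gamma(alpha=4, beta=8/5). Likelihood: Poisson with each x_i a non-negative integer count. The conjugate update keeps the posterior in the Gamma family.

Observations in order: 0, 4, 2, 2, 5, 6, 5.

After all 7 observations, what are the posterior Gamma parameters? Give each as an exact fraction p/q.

alpha=28, beta=43/5

obs 1: x=0 → posterior Gamma(4, 13/5)
obs 2: x=4 → posterior Gamma(8, 18/5)
obs 3: x=2 → posterior Gamma(10, 23/5)
obs 4: x=2 → posterior Gamma(12, 28/5)
obs 5: x=5 → posterior Gamma(17, 33/5)
obs 6: x=6 → posterior Gamma(23, 38/5)
obs 7: x=5 → posterior Gamma(28, 43/5)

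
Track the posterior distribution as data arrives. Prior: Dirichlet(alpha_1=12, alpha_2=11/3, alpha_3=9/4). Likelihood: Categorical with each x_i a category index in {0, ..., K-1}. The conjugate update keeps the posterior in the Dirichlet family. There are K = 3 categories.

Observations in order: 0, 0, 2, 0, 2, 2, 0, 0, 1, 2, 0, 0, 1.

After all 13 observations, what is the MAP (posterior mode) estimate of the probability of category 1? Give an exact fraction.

56/335

obs 1: x=0 → posterior Dirichlet(13, 11/3, 9/4)
obs 2: x=0 → posterior Dirichlet(14, 11/3, 9/4)
obs 3: x=2 → posterior Dirichlet(14, 11/3, 13/4)
obs 4: x=0 → posterior Dirichlet(15, 11/3, 13/4)
obs 5: x=2 → posterior Dirichlet(15, 11/3, 17/4)
obs 6: x=2 → posterior Dirichlet(15, 11/3, 21/4)
obs 7: x=0 → posterior Dirichlet(16, 11/3, 21/4)
obs 8: x=0 → posterior Dirichlet(17, 11/3, 21/4)
obs 9: x=1 → posterior Dirichlet(17, 14/3, 21/4)
obs 10: x=2 → posterior Dirichlet(17, 14/3, 25/4)
obs 11: x=0 → posterior Dirichlet(18, 14/3, 25/4)
obs 12: x=0 → posterior Dirichlet(19, 14/3, 25/4)
obs 13: x=1 → posterior Dirichlet(19, 17/3, 25/4)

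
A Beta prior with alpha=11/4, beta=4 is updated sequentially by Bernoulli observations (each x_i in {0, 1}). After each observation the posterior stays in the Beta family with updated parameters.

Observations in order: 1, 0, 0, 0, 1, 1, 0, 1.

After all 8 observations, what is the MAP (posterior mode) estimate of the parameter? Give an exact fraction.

obs 1: x=1 → posterior Beta(15/4, 4)
obs 2: x=0 → posterior Beta(15/4, 5)
obs 3: x=0 → posterior Beta(15/4, 6)
obs 4: x=0 → posterior Beta(15/4, 7)
obs 5: x=1 → posterior Beta(19/4, 7)
obs 6: x=1 → posterior Beta(23/4, 7)
obs 7: x=0 → posterior Beta(23/4, 8)
obs 8: x=1 → posterior Beta(27/4, 8)

23/51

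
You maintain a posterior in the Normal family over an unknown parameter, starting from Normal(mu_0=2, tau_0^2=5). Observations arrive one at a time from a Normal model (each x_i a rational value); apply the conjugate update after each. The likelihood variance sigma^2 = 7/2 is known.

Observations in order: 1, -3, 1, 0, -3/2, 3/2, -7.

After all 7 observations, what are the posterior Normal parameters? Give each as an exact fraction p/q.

obs 1: x=1 → posterior Normal(24/17, 35/17)
obs 2: x=-3 → posterior Normal(-2/9, 35/27)
obs 3: x=1 → posterior Normal(4/37, 35/37)
obs 4: x=0 → posterior Normal(4/47, 35/47)
obs 5: x=-3/2 → posterior Normal(-11/57, 35/57)
obs 6: x=3/2 → posterior Normal(4/67, 35/67)
obs 7: x=-7 → posterior Normal(-6/7, 5/11)

mu_0=-6/7, tau_0^2=5/11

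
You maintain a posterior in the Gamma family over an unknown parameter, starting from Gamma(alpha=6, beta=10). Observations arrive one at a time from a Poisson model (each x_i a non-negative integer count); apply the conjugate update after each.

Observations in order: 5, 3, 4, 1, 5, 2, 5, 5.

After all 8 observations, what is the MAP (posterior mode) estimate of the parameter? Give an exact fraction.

35/18

obs 1: x=5 → posterior Gamma(11, 11)
obs 2: x=3 → posterior Gamma(14, 12)
obs 3: x=4 → posterior Gamma(18, 13)
obs 4: x=1 → posterior Gamma(19, 14)
obs 5: x=5 → posterior Gamma(24, 15)
obs 6: x=2 → posterior Gamma(26, 16)
obs 7: x=5 → posterior Gamma(31, 17)
obs 8: x=5 → posterior Gamma(36, 18)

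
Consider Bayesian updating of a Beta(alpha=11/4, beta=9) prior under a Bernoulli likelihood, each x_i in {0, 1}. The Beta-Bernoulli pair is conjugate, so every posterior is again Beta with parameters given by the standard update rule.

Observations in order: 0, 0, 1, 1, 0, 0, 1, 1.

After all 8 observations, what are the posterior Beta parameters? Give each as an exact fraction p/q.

alpha=27/4, beta=13

obs 1: x=0 → posterior Beta(11/4, 10)
obs 2: x=0 → posterior Beta(11/4, 11)
obs 3: x=1 → posterior Beta(15/4, 11)
obs 4: x=1 → posterior Beta(19/4, 11)
obs 5: x=0 → posterior Beta(19/4, 12)
obs 6: x=0 → posterior Beta(19/4, 13)
obs 7: x=1 → posterior Beta(23/4, 13)
obs 8: x=1 → posterior Beta(27/4, 13)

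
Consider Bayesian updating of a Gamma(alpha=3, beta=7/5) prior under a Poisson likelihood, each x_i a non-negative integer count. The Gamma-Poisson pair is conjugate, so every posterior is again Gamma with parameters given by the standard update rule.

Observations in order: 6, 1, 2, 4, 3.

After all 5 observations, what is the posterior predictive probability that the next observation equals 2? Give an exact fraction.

obs 1: x=6 → posterior Gamma(9, 12/5)
obs 2: x=1 → posterior Gamma(10, 17/5)
obs 3: x=2 → posterior Gamma(12, 22/5)
obs 4: x=4 → posterior Gamma(16, 27/5)
obs 5: x=3 → posterior Gamma(19, 32/5)

188166885971377801784666882048000/855531895666462872887391390111637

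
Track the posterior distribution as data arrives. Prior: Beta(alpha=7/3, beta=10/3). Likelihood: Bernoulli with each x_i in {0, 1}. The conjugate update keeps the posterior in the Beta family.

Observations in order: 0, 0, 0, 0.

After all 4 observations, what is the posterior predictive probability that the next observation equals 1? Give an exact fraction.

obs 1: x=0 → posterior Beta(7/3, 13/3)
obs 2: x=0 → posterior Beta(7/3, 16/3)
obs 3: x=0 → posterior Beta(7/3, 19/3)
obs 4: x=0 → posterior Beta(7/3, 22/3)

7/29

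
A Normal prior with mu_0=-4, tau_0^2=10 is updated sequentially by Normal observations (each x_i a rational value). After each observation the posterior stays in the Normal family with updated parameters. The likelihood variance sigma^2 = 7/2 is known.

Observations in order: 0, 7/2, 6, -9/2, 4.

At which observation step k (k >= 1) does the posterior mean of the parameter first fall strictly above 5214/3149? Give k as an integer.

obs 1: x=0 → posterior Normal(-28/27, 70/27)
obs 2: x=7/2 → posterior Normal(42/47, 70/47)
obs 3: x=6 → posterior Normal(162/67, 70/67)
obs 4: x=-9/2 → posterior Normal(24/29, 70/87)
obs 5: x=4 → posterior Normal(152/107, 70/107)

k = 3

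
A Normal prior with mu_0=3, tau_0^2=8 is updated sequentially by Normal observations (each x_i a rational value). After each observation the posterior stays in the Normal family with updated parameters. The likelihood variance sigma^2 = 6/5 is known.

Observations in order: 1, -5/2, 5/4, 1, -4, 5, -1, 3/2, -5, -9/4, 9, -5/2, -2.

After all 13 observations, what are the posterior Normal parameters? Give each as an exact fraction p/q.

mu_0=-1/263, tau_0^2=24/263

obs 1: x=1 → posterior Normal(29/23, 24/23)
obs 2: x=-5/2 → posterior Normal(-21/43, 24/43)
obs 3: x=5/4 → posterior Normal(4/63, 8/21)
obs 4: x=1 → posterior Normal(24/83, 24/83)
obs 5: x=-4 → posterior Normal(-56/103, 24/103)
obs 6: x=5 → posterior Normal(44/123, 8/41)
obs 7: x=-1 → posterior Normal(24/143, 24/143)
obs 8: x=3/2 → posterior Normal(54/163, 24/163)
obs 9: x=-5 → posterior Normal(-46/183, 8/61)
obs 10: x=-9/4 → posterior Normal(-13/29, 24/203)
obs 11: x=9 → posterior Normal(89/223, 24/223)
obs 12: x=-5/2 → posterior Normal(13/81, 8/81)
obs 13: x=-2 → posterior Normal(-1/263, 24/263)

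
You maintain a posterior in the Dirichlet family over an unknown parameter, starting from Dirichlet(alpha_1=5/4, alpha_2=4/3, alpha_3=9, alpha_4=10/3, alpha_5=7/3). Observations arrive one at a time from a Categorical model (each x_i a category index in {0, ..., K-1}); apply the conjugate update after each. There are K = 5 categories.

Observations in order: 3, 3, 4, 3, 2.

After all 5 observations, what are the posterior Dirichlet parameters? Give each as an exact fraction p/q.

obs 1: x=3 → posterior Dirichlet(5/4, 4/3, 9, 13/3, 7/3)
obs 2: x=3 → posterior Dirichlet(5/4, 4/3, 9, 16/3, 7/3)
obs 3: x=4 → posterior Dirichlet(5/4, 4/3, 9, 16/3, 10/3)
obs 4: x=3 → posterior Dirichlet(5/4, 4/3, 9, 19/3, 10/3)
obs 5: x=2 → posterior Dirichlet(5/4, 4/3, 10, 19/3, 10/3)

alpha_1=5/4, alpha_2=4/3, alpha_3=10, alpha_4=19/3, alpha_5=10/3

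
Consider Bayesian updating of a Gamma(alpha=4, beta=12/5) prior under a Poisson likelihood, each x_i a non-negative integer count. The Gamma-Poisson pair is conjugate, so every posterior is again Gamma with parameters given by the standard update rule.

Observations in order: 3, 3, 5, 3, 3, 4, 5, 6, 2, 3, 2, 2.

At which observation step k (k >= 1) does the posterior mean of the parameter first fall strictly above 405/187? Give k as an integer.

obs 1: x=3 → posterior Gamma(7, 17/5)
obs 2: x=3 → posterior Gamma(10, 22/5)
obs 3: x=5 → posterior Gamma(15, 27/5)
obs 4: x=3 → posterior Gamma(18, 32/5)
obs 5: x=3 → posterior Gamma(21, 37/5)
obs 6: x=4 → posterior Gamma(25, 42/5)
obs 7: x=5 → posterior Gamma(30, 47/5)
obs 8: x=6 → posterior Gamma(36, 52/5)
obs 9: x=2 → posterior Gamma(38, 57/5)
obs 10: x=3 → posterior Gamma(41, 62/5)
obs 11: x=2 → posterior Gamma(43, 67/5)
obs 12: x=2 → posterior Gamma(45, 72/5)

k = 2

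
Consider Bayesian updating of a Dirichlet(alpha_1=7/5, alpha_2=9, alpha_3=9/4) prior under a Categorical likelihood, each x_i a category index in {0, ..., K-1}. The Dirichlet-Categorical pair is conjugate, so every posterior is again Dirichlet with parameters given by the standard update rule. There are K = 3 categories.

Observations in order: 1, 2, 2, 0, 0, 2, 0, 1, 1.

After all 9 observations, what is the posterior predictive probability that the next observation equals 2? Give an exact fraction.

obs 1: x=1 → posterior Dirichlet(7/5, 10, 9/4)
obs 2: x=2 → posterior Dirichlet(7/5, 10, 13/4)
obs 3: x=2 → posterior Dirichlet(7/5, 10, 17/4)
obs 4: x=0 → posterior Dirichlet(12/5, 10, 17/4)
obs 5: x=0 → posterior Dirichlet(17/5, 10, 17/4)
obs 6: x=2 → posterior Dirichlet(17/5, 10, 21/4)
obs 7: x=0 → posterior Dirichlet(22/5, 10, 21/4)
obs 8: x=1 → posterior Dirichlet(22/5, 11, 21/4)
obs 9: x=1 → posterior Dirichlet(22/5, 12, 21/4)

105/433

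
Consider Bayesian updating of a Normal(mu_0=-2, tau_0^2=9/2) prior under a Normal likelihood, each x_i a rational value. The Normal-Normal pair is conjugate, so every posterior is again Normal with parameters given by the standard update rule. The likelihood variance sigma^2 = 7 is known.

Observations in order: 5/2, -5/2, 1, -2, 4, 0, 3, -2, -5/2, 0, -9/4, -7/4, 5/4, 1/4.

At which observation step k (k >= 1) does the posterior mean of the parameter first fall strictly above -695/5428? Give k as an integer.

k = 5

obs 1: x=5/2 → posterior Normal(-11/46, 63/23)
obs 2: x=-5/2 → posterior Normal(-7/8, 63/32)
obs 3: x=1 → posterior Normal(-19/41, 63/41)
obs 4: x=-2 → posterior Normal(-37/50, 63/50)
obs 5: x=4 → posterior Normal(-1/59, 63/59)
obs 6: x=0 → posterior Normal(-1/68, 63/68)
obs 7: x=3 → posterior Normal(26/77, 9/11)
obs 8: x=-2 → posterior Normal(4/43, 63/86)
obs 9: x=-5/2 → posterior Normal(-29/190, 63/95)
obs 10: x=0 → posterior Normal(-29/208, 63/104)
obs 11: x=-9/4 → posterior Normal(-139/452, 63/113)
obs 12: x=-7/4 → posterior Normal(-101/244, 63/122)
obs 13: x=5/4 → posterior Normal(-157/524, 63/131)
obs 14: x=1/4 → posterior Normal(-37/140, 9/20)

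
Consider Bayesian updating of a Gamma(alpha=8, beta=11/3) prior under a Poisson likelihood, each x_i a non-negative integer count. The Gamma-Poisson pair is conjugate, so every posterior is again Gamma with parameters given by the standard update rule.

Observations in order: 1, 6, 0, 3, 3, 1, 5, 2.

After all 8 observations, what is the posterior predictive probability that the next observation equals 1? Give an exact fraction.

52178613982302441491721534915268421173095703125/247461646672045434687037634376290210878716903424

obs 1: x=1 → posterior Gamma(9, 14/3)
obs 2: x=6 → posterior Gamma(15, 17/3)
obs 3: x=0 → posterior Gamma(15, 20/3)
obs 4: x=3 → posterior Gamma(18, 23/3)
obs 5: x=3 → posterior Gamma(21, 26/3)
obs 6: x=1 → posterior Gamma(22, 29/3)
obs 7: x=5 → posterior Gamma(27, 32/3)
obs 8: x=2 → posterior Gamma(29, 35/3)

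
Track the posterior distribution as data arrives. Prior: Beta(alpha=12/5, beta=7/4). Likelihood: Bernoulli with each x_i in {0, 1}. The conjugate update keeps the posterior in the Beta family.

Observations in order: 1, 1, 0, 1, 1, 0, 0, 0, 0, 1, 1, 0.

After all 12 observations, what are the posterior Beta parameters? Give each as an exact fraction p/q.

obs 1: x=1 → posterior Beta(17/5, 7/4)
obs 2: x=1 → posterior Beta(22/5, 7/4)
obs 3: x=0 → posterior Beta(22/5, 11/4)
obs 4: x=1 → posterior Beta(27/5, 11/4)
obs 5: x=1 → posterior Beta(32/5, 11/4)
obs 6: x=0 → posterior Beta(32/5, 15/4)
obs 7: x=0 → posterior Beta(32/5, 19/4)
obs 8: x=0 → posterior Beta(32/5, 23/4)
obs 9: x=0 → posterior Beta(32/5, 27/4)
obs 10: x=1 → posterior Beta(37/5, 27/4)
obs 11: x=1 → posterior Beta(42/5, 27/4)
obs 12: x=0 → posterior Beta(42/5, 31/4)

alpha=42/5, beta=31/4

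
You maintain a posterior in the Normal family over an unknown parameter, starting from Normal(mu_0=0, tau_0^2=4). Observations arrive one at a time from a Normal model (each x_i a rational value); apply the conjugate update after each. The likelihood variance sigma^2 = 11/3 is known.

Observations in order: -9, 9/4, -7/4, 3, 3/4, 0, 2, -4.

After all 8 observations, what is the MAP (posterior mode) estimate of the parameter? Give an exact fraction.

-81/107

obs 1: x=-9 → posterior Normal(-108/23, 44/23)
obs 2: x=9/4 → posterior Normal(-81/35, 44/35)
obs 3: x=-7/4 → posterior Normal(-102/47, 44/47)
obs 4: x=3 → posterior Normal(-66/59, 44/59)
obs 5: x=3/4 → posterior Normal(-57/71, 44/71)
obs 6: x=0 → posterior Normal(-57/83, 44/83)
obs 7: x=2 → posterior Normal(-33/95, 44/95)
obs 8: x=-4 → posterior Normal(-81/107, 44/107)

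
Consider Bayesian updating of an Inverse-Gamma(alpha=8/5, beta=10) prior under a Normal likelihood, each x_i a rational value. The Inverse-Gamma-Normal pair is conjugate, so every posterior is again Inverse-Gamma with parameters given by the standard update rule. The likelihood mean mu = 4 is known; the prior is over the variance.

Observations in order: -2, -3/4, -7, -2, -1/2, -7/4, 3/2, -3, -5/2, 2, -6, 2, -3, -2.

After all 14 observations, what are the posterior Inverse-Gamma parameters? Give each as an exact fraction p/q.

alpha=43/5, beta=4635/16

obs 1: x=-2 → posterior Inverse-Gamma(21/10, 28)
obs 2: x=-3/4 → posterior Inverse-Gamma(13/5, 1257/32)
obs 3: x=-7 → posterior Inverse-Gamma(31/10, 3193/32)
obs 4: x=-2 → posterior Inverse-Gamma(18/5, 3769/32)
obs 5: x=-1/2 → posterior Inverse-Gamma(41/10, 4093/32)
obs 6: x=-7/4 → posterior Inverse-Gamma(23/5, 2311/16)
obs 7: x=3/2 → posterior Inverse-Gamma(51/10, 2361/16)
obs 8: x=-3 → posterior Inverse-Gamma(28/5, 2753/16)
obs 9: x=-5/2 → posterior Inverse-Gamma(61/10, 3091/16)
obs 10: x=2 → posterior Inverse-Gamma(33/5, 3123/16)
obs 11: x=-6 → posterior Inverse-Gamma(71/10, 3923/16)
obs 12: x=2 → posterior Inverse-Gamma(38/5, 3955/16)
obs 13: x=-3 → posterior Inverse-Gamma(81/10, 4347/16)
obs 14: x=-2 → posterior Inverse-Gamma(43/5, 4635/16)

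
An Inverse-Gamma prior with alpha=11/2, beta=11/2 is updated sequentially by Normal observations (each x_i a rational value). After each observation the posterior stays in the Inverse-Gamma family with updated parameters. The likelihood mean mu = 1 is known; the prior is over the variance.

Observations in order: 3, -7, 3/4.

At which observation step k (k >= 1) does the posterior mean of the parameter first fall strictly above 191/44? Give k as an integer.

k = 2

obs 1: x=3 → posterior Inverse-Gamma(6, 15/2)
obs 2: x=-7 → posterior Inverse-Gamma(13/2, 79/2)
obs 3: x=3/4 → posterior Inverse-Gamma(7, 1265/32)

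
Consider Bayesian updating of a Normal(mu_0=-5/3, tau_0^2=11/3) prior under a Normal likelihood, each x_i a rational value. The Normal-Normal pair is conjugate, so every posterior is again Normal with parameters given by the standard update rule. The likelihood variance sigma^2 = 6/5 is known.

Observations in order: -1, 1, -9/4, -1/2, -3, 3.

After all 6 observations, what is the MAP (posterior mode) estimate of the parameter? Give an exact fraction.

obs 1: x=-1 → posterior Normal(-85/73, 66/73)
obs 2: x=1 → posterior Normal(-15/64, 33/64)
obs 3: x=-9/4 → posterior Normal(-205/244, 22/61)
obs 4: x=-1/2 → posterior Normal(-725/952, 33/119)
obs 5: x=-3 → posterior Normal(-1385/1172, 66/293)
obs 6: x=3 → posterior Normal(-25/48, 11/58)

-25/48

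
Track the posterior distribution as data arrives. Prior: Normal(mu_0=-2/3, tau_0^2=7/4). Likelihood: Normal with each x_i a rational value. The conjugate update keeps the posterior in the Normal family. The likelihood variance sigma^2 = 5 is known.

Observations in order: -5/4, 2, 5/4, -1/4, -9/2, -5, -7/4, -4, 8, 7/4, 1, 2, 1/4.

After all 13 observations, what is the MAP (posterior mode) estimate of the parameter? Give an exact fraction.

-101/666

obs 1: x=-5/4 → posterior Normal(-265/324, 35/27)
obs 2: x=2 → posterior Normal(-97/408, 35/34)
obs 3: x=5/4 → posterior Normal(2/123, 35/41)
obs 4: x=-1/4 → posterior Normal(-13/576, 35/48)
obs 5: x=-9/2 → posterior Normal(-391/660, 7/11)
obs 6: x=-5 → posterior Normal(-811/744, 35/62)
obs 7: x=-7/4 → posterior Normal(-479/414, 35/69)
obs 8: x=-4 → posterior Normal(-647/456, 35/76)
obs 9: x=8 → posterior Normal(-311/498, 35/83)
obs 10: x=7/4 → posterior Normal(-95/216, 7/18)
obs 11: x=1 → posterior Normal(-391/1164, 35/97)
obs 12: x=2 → posterior Normal(-223/1248, 35/104)
obs 13: x=1/4 → posterior Normal(-101/666, 35/111)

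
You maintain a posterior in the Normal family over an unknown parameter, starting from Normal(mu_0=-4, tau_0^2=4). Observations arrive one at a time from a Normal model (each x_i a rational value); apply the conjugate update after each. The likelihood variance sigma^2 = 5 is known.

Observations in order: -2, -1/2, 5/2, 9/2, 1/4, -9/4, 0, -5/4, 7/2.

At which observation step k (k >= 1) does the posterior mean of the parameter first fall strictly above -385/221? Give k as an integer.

k = 3

obs 1: x=-2 → posterior Normal(-28/9, 20/9)
obs 2: x=-1/2 → posterior Normal(-30/13, 20/13)
obs 3: x=5/2 → posterior Normal(-20/17, 20/17)
obs 4: x=9/2 → posterior Normal(-2/21, 20/21)
obs 5: x=1/4 → posterior Normal(-1/25, 4/5)
obs 6: x=-9/4 → posterior Normal(-10/29, 20/29)
obs 7: x=0 → posterior Normal(-10/33, 20/33)
obs 8: x=-5/4 → posterior Normal(-15/37, 20/37)
obs 9: x=7/2 → posterior Normal(-1/41, 20/41)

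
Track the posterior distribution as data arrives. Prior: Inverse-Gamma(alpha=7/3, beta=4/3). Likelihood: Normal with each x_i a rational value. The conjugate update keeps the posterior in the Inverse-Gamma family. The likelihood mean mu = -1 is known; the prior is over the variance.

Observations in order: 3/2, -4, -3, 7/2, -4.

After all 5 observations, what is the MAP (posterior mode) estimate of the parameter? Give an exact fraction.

obs 1: x=3/2 → posterior Inverse-Gamma(17/6, 107/24)
obs 2: x=-4 → posterior Inverse-Gamma(10/3, 215/24)
obs 3: x=-3 → posterior Inverse-Gamma(23/6, 263/24)
obs 4: x=7/2 → posterior Inverse-Gamma(13/3, 253/12)
obs 5: x=-4 → posterior Inverse-Gamma(29/6, 307/12)

307/70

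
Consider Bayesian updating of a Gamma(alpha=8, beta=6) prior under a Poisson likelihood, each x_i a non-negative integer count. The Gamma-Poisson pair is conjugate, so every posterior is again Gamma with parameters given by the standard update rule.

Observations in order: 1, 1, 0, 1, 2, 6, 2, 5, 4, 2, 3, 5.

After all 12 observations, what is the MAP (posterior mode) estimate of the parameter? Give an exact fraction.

13/6

obs 1: x=1 → posterior Gamma(9, 7)
obs 2: x=1 → posterior Gamma(10, 8)
obs 3: x=0 → posterior Gamma(10, 9)
obs 4: x=1 → posterior Gamma(11, 10)
obs 5: x=2 → posterior Gamma(13, 11)
obs 6: x=6 → posterior Gamma(19, 12)
obs 7: x=2 → posterior Gamma(21, 13)
obs 8: x=5 → posterior Gamma(26, 14)
obs 9: x=4 → posterior Gamma(30, 15)
obs 10: x=2 → posterior Gamma(32, 16)
obs 11: x=3 → posterior Gamma(35, 17)
obs 12: x=5 → posterior Gamma(40, 18)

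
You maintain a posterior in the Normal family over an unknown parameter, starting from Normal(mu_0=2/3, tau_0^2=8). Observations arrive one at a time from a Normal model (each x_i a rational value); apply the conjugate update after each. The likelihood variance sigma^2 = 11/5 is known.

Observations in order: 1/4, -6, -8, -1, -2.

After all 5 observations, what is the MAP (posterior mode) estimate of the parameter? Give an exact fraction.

obs 1: x=1/4 → posterior Normal(52/153, 88/51)
obs 2: x=-6 → posterior Normal(-668/273, 88/91)
obs 3: x=-8 → posterior Normal(-1628/393, 88/131)
obs 4: x=-1 → posterior Normal(-92/27, 88/171)
obs 5: x=-2 → posterior Normal(-1988/633, 88/211)

-1988/633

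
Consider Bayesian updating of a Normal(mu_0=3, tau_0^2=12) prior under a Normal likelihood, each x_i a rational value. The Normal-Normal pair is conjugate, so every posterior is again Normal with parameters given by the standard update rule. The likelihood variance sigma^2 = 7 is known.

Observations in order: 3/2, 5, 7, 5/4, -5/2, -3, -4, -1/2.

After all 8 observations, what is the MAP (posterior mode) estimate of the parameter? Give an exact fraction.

obs 1: x=3/2 → posterior Normal(39/19, 84/19)
obs 2: x=5 → posterior Normal(99/31, 84/31)
obs 3: x=7 → posterior Normal(183/43, 84/43)
obs 4: x=5/4 → posterior Normal(18/5, 84/55)
obs 5: x=-5/2 → posterior Normal(168/67, 84/67)
obs 6: x=-3 → posterior Normal(132/79, 84/79)
obs 7: x=-4 → posterior Normal(12/13, 12/13)
obs 8: x=-1/2 → posterior Normal(78/103, 84/103)

78/103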